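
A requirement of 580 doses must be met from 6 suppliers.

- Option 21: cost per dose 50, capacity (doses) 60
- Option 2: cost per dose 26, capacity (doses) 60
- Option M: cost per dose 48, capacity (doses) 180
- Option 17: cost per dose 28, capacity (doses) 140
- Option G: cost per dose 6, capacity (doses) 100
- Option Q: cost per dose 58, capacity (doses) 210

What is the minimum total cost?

20040

Fill from the cheapest supplier first.
Take 100 from Option G at 6 ; need 480 more.
Option 2 (26): use full 60 ; 420 doses to go.
Option 17 at 28: take all 140 doses ; 280 still needed.
Take 180 from Option M at 48 ; need 100 more.
Option 21 (50): use full 60 ; 40 doses to go.
Take 40 from Option Q at 58 to finish.
Cost = 100×6 + 60×26 + 140×28 + 180×48 + 60×50 + 40×58 = 20040.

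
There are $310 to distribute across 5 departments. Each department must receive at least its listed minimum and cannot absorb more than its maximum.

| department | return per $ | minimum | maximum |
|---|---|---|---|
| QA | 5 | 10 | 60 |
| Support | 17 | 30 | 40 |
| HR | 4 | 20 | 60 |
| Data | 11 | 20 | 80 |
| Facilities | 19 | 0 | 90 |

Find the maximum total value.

3730

Meeting every minimum uses 10+30+20+20+0 = 80 $, leaving 230.
Highest return per $ first: Facilities 19 > Support 17 > Data 11 > QA 5 > HR 4.
Facilities: +90 to 90 (cap) → 140 left.
Support takes 10 more to reach its cap of 40 → 130 left.
Data: +60 to 80 (cap) → 70 left.
QA: +50 to 60 (cap) → 20 left.
Only 20 left; HR takes them to reach 40.
Total = 5×60 + 17×40 + 4×40 + 11×80 + 19×90 = 3730.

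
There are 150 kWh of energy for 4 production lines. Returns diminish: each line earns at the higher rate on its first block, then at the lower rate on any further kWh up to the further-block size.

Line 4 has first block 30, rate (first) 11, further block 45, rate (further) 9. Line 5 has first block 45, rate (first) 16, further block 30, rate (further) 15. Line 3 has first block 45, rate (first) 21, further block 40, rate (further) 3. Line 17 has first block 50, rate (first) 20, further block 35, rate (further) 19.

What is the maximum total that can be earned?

Rank every tier by rate: Line 3/first 21 > Line 17/first 20 > Line 17/second 19 > Line 5/first 16 > Line 5/second 15 > Line 4/first 11 > Line 4/second 9 > Line 3/second 3.
Line 3/first (21): +45 → 105 left.
Line 17/first (20): +50 → 55 left.
Line 17/second (19): +35 → 20 left.
Line 5 first at 16: only 20 left, fill 20.
Total = 21×45 + 20×50 + 19×35 + 16×20 = 2930.

2930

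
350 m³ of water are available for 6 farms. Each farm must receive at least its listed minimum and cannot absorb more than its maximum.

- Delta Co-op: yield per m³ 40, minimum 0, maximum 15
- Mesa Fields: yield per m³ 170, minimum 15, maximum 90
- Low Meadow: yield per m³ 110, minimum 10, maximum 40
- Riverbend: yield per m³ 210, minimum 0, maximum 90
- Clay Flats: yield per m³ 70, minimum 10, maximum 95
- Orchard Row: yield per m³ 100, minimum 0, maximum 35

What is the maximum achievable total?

Meeting every minimum uses 0+15+10+0+10+0 = 35 m³, leaving 315.
Order the farms by yield per m³: Riverbend 210 > Mesa Fields 170 > Low Meadow 110 > Orchard Row 100 > Clay Flats 70 > Delta Co-op 40.
Riverbend takes 90 more to reach its cap of 90 ; 225 left.
Mesa Fields: +75 to 90 (cap) ; 150 left.
Give Low Meadow 30 more to hit its cap of 40 ; 120 left.
Give Orchard Row 35 more to hit its cap of 35 ; 85 left.
Clay Flats: +85 to 95 (cap) ; 0 left.
Total = 170×90 + 110×40 + 210×90 + 70×95 + 100×35 = 48750.

48750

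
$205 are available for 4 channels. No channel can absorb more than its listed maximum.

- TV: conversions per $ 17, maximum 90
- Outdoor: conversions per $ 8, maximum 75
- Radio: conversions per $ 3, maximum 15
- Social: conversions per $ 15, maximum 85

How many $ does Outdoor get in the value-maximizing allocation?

30

Order the channels by conversions per $: TV 17 > Social 15 > Outdoor 8 > Radio 3.
TV: +90 to 90 (cap) ; 115 left.
Social: +85 to 85 (cap) ; 30 left.
Outdoor: +30 (room for 75) → 30. Pool exhausted.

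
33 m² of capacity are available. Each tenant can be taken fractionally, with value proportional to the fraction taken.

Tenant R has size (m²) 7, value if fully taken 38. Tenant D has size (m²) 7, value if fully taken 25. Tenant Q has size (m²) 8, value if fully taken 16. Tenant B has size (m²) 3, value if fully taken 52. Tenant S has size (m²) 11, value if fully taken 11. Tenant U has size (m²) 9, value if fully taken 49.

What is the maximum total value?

178

Rank by value-to-size ratio: Tenant B 52/3≈17.3, Tenant U 49/9≈5.44, Tenant R 38/7≈5.43, Tenant D 25/7≈3.57, Tenant Q 16/8≈2, Tenant S 11/11≈1.
All 3 m² of Tenant B fit (value 52) → 30 remain.
Take all of Tenant U (9 m², value 49) → 21 m² left.
Tenant R: take in full, 7 m² for value 38 → 14 left.
Take all of Tenant D (7 m², value 25) → 7 m² left.
Fill the last 7 m² with part of Tenant Q: 7/8 of it earns 14.
Total value = 178.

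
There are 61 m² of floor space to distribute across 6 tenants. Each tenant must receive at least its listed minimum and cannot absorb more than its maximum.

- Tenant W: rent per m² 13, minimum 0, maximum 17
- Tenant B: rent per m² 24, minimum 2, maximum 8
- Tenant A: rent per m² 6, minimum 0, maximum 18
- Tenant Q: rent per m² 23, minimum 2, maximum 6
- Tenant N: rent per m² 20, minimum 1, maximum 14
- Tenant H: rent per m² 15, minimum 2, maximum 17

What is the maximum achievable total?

1073

Meeting every minimum uses 0+2+0+2+1+2 = 7 m², leaving 54.
Rank by rent per m²: Tenant B 24 > Tenant Q 23 > Tenant N 20 > Tenant H 15 > Tenant W 13 > Tenant A 6.
Give Tenant B 6 more to hit its cap of 8 ; 48 left.
Tenant Q: +4 to 6 (cap) ; 44 left.
Tenant N takes 13 more to reach its cap of 14 ; 31 left.
Tenant H: +15 to 17 (cap) ; 16 left.
Only 16 left; Tenant W takes them to reach 16.
Total = 13×16 + 24×8 + 23×6 + 20×14 + 15×17 = 1073.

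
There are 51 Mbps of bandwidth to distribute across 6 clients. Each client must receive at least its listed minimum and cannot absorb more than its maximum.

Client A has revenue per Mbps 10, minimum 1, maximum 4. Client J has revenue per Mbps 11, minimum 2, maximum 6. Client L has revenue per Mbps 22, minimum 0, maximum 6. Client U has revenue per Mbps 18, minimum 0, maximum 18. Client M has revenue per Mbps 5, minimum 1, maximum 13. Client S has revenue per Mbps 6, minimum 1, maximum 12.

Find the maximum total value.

Meeting every minimum uses 1+2+0+0+1+1 = 5 Mbps, leaving 46.
Order the clients by revenue per Mbps: Client L 22 > Client U 18 > Client J 11 > Client A 10 > Client S 6 > Client M 5.
Give Client L 6 more to hit its cap of 6 ; 40 left.
Client U takes 18 more to reach its cap of 18 ; 22 left.
Client J: +4 to 6 (cap) ; 18 left.
Give Client A 3 more to hit its cap of 4 ; 15 left.
Client S: +11 to 12 (cap) ; 4 left.
Only 4 left; Client M takes them to reach 5.
Total = 10×4 + 11×6 + 22×6 + 18×18 + 5×5 + 6×12 = 659.

659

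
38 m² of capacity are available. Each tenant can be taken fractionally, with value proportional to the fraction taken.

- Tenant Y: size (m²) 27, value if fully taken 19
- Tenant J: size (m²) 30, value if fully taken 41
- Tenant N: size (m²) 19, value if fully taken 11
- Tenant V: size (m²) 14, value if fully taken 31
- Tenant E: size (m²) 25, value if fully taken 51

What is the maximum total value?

Rank by value-to-size ratio: Tenant V 31/14≈2.21, Tenant E 51/25≈2.04, Tenant J 41/30≈1.37, Tenant Y 19/27≈0.704, Tenant N 11/19≈0.579.
Tenant V: take in full, 14 m² for value 31 ; 24 left.
Fill the last 24 m² with part of Tenant E: 24/25 of it earns 48.96.
Total value = 79.96.

79.96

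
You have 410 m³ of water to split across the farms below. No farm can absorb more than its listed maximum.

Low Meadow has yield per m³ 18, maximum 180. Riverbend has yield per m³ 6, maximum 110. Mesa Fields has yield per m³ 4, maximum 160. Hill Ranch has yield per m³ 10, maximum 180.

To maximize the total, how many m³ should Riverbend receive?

50

Rank by yield per m³: Low Meadow 18 > Hill Ranch 10 > Riverbend 6 > Mesa Fields 4.
Low Meadow: +180 to 180 (cap) ; 230 left.
Hill Ranch: +180 to 180 (cap) ; 50 left.
Riverbend: +50 (room for 110) → 50. Pool exhausted.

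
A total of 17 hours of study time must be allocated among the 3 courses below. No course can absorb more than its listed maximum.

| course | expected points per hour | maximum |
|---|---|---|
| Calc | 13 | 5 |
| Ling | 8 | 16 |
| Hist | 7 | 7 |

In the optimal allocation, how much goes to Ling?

Highest expected points per hour first: Calc 13 > Ling 8 > Hist 7.
Give Calc 5 to hit its cap of 5 → 12 left.
Ling has room for 16 but only 12 remain, so it gets 12.

12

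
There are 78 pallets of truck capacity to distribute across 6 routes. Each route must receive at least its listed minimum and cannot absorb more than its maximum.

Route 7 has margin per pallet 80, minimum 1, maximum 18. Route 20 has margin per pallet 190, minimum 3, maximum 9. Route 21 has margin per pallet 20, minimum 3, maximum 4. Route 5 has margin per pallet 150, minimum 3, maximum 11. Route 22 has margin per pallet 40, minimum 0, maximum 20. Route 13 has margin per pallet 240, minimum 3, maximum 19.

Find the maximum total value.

Meeting every minimum uses 1+3+3+3+0+3 = 13 pallets, leaving 65.
Highest margin per pallet first: Route 13 240 > Route 20 190 > Route 5 150 > Route 7 80 > Route 22 40 > Route 21 20.
Route 13 takes 16 more to reach its cap of 19 — 49 left.
Route 20: +6 to 9 (cap) — 43 left.
Give Route 5 8 more to hit its cap of 11 — 35 left.
Route 7: +17 to 18 (cap) — 18 left.
Route 22: +18 (room for 20) → 18. Pool exhausted.
Total = 80×18 + 190×9 + 20×3 + 150×11 + 40×18 + 240×19 = 10140.

10140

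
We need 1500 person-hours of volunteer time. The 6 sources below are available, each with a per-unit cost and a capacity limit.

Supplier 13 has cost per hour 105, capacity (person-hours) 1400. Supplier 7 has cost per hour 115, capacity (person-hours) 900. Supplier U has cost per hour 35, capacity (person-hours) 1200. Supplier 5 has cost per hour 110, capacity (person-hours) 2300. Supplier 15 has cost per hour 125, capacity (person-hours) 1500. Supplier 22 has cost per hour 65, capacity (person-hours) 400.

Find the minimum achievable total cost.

61500

Use sources in increasing cost order.
Supplier U (35): use full 1200 — 300 person-hours to go.
Supplier 22 (65): take the remaining 300 — done.
Supplier 13, Supplier 5, Supplier 7, Supplier 15: unused.
Cost = 1200×35 + 300×65 = 61500.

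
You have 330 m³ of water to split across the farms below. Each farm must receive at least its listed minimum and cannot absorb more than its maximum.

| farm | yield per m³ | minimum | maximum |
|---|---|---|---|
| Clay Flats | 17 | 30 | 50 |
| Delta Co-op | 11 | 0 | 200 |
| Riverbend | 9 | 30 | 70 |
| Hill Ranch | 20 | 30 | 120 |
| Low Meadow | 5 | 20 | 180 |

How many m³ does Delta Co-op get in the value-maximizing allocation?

Meeting every minimum uses 30+0+30+30+20 = 110 m³, leaving 220.
Rank by yield per m³: Hill Ranch 20 > Clay Flats 17 > Delta Co-op 11 > Riverbend 9 > Low Meadow 5.
Hill Ranch takes 90 more to reach its cap of 120 ; 130 left.
Give Clay Flats 20 more to hit its cap of 50 ; 110 left.
Only 110 left; Delta Co-op takes them to reach 110.

110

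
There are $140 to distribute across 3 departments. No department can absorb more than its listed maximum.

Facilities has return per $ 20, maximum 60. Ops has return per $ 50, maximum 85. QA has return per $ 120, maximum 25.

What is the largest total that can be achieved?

Highest return per $ first: QA 120 > Ops 50 > Facilities 20.
QA: +25 to 25 (cap) ; 115 left.
Ops: +85 to 85 (cap) ; 30 left.
Only 30 left; Facilities takes them to reach 30.
Total = 20×30 + 50×85 + 120×25 = 7850.

7850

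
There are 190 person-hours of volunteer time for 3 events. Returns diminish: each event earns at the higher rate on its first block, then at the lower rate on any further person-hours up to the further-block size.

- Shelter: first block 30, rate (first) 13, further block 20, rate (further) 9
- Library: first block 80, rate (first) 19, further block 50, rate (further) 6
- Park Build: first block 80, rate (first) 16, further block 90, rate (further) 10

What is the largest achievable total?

Rank every tier by rate: Library/tier1 19 > Park Build/tier1 16 > Shelter/tier1 13 > Park Build/tier2 10 > Shelter/tier2 9 > Library/tier2 6.
Fill Library tier1 block (80 at 19) ; 110 left.
Park Build/tier1 (16): +80 ; 30 left.
Shelter/tier1 (13): +30 ; 0 left.
Total = 19×80 + 16×80 + 13×30 = 3190.

3190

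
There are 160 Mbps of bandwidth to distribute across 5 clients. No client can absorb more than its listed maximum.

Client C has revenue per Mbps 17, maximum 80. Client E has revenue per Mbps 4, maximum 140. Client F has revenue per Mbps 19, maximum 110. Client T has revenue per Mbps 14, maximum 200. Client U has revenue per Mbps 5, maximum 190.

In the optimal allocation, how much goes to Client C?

Highest revenue per Mbps first: Client F 19 > Client C 17 > Client T 14 > Client U 5 > Client E 4.
Give Client F 110 to hit its cap of 110 → 50 left.
Client C: +50 (room for 80) → 50. Pool exhausted.

50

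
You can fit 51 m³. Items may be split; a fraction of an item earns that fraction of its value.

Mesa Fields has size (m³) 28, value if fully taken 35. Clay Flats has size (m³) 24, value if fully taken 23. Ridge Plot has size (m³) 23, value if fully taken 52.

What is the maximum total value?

Sort by value density: Ridge Plot 52/23≈2.26, Mesa Fields 35/28≈1.25, Clay Flats 23/24≈0.958.
Take all of Ridge Plot (23 m³, value 52) ; 28 m³ left.
Take all of Mesa Fields (28 m³, value 35) ; 0 m³ left.
Total value = 87.

87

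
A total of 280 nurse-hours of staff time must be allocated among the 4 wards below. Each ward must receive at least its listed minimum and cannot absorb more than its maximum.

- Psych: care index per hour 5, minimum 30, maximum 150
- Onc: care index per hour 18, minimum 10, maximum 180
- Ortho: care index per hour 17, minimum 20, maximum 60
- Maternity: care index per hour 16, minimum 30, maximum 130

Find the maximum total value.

4550

Meeting every minimum uses 30+10+20+30 = 90 nurse-hours, leaving 190.
Rank by care index per hour: Onc 18 > Ortho 17 > Maternity 16 > Psych 5.
Onc takes 170 more to reach its cap of 180 → 20 left.
Only 20 left; Ortho takes them to reach 40.
Total = 5×30 + 18×180 + 17×40 + 16×30 = 4550.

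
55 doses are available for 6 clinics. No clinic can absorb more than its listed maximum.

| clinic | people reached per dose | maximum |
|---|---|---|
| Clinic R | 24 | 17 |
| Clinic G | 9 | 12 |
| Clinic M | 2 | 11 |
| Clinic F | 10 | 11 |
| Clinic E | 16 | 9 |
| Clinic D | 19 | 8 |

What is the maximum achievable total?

904

Rank by people reached per dose: Clinic R 24 > Clinic D 19 > Clinic E 16 > Clinic F 10 > Clinic G 9 > Clinic M 2.
Clinic R: +17 to 17 (cap) ; 38 left.
Clinic D: +8 to 8 (cap) ; 30 left.
Clinic E: +9 to 9 (cap) ; 21 left.
Clinic F takes 11 to reach its cap of 11 ; 10 left.
Clinic G has room for 12 but only 10 remain, so it gets 10.
Total = 24×17 + 9×10 + 10×11 + 16×9 + 19×8 = 904.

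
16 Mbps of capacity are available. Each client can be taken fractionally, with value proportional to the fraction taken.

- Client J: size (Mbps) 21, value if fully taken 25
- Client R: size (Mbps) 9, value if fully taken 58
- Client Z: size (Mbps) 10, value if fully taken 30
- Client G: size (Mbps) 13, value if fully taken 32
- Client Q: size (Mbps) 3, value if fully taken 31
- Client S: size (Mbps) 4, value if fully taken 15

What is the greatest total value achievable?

104

Sort by value density: Client Q 31/3≈10.3, Client R 58/9≈6.44, Client S 15/4≈3.75, Client Z 30/10≈3, Client G 32/13≈2.46, Client J 25/21≈1.19.
Client Q: take in full, 3 Mbps for value 31 ; 13 left.
All 9 Mbps of Client R fit (value 58) ; 4 remain.
All 4 Mbps of Client S fit (value 15) ; 0 remain.
Total value = 104.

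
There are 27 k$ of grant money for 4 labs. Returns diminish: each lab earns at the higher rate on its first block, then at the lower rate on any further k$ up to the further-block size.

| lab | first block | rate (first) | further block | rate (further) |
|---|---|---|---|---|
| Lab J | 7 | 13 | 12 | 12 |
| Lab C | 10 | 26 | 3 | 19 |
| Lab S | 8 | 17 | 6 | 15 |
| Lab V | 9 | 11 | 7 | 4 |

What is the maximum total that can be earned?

Rank every tier by rate: Lab C/first 26 > Lab C/second 19 > Lab S/first 17 > Lab S/second 15 > Lab J/first 13 > Lab J/second 12 > Lab V/first 11 > Lab V/second 4.
Lab C/first (26): +10 — 17 left.
Lab C second at 19: fill all 3 — 14 left.
Lab S first at 17: fill all 8 — 6 left.
Lab S/second (15): +6 — 0 left.
Total = 26×10 + 19×3 + 17×8 + 15×6 = 543.

543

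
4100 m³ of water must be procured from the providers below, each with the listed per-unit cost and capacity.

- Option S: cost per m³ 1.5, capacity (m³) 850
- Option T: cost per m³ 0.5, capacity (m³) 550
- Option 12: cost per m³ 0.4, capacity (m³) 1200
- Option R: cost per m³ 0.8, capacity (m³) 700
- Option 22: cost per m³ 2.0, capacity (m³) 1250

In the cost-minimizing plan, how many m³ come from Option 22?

800

Fill from the cheapest provider first.
Option 12 at 0.4: take all 1200 m³ — 2900 still needed.
Option T (0.5): use full 550 — 2350 m³ to go.
Option R at 0.8: take all 700 m³ — 1650 still needed.
Take 850 from Option S at 1.5 — need 800 more.
Option 22 (2.0): take the remaining 800 — done.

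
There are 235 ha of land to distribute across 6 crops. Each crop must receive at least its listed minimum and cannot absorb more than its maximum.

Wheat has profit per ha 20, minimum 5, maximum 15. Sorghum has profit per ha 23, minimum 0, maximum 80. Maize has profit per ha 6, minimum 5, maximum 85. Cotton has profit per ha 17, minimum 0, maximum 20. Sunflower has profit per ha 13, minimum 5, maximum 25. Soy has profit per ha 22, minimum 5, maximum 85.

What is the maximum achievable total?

Meeting every minimum uses 5+0+5+0+5+5 = 20 ha, leaving 215.
Highest profit per ha first: Sorghum 23 > Soy 22 > Wheat 20 > Cotton 17 > Sunflower 13 > Maize 6.
Give Sorghum 80 more to hit its cap of 80 — 135 left.
Soy: +80 to 85 (cap) — 55 left.
Wheat: +10 to 15 (cap) — 45 left.
Cotton: +20 to 20 (cap) — 25 left.
Sunflower: +20 to 25 (cap) — 5 left.
Only 5 left; Maize takes them to reach 10.
Total = 20×15 + 23×80 + 6×10 + 17×20 + 13×25 + 22×85 = 4735.

4735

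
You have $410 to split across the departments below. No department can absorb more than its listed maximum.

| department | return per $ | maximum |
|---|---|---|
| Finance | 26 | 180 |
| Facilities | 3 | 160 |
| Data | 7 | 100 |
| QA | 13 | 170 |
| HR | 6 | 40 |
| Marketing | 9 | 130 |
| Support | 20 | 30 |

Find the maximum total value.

7760

Highest return per $ first: Finance 26 > Support 20 > QA 13 > Marketing 9 > Data 7 > HR 6 > Facilities 3.
Finance takes 180 to reach its cap of 180 → 230 left.
Support: +30 to 30 (cap) → 200 left.
QA takes 170 to reach its cap of 170 → 30 left.
Only 30 left; Marketing takes them to reach 30.
Total = 26×180 + 13×170 + 9×30 + 20×30 = 7760.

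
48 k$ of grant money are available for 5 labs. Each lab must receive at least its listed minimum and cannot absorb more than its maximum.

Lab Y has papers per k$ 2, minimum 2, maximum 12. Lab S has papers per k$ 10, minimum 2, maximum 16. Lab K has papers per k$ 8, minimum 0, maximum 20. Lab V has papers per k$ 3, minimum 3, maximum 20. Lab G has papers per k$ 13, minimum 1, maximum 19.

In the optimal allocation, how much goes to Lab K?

Meeting every minimum uses 2+2+0+3+1 = 8 k$, leaving 40.
Rank by papers per k$: Lab G 13 > Lab S 10 > Lab K 8 > Lab V 3 > Lab Y 2.
Lab G: +18 to 19 (cap) — 22 left.
Give Lab S 14 more to hit its cap of 16 — 8 left.
Lab K has room for 20 more but only 8 remain, so it gets 8.

8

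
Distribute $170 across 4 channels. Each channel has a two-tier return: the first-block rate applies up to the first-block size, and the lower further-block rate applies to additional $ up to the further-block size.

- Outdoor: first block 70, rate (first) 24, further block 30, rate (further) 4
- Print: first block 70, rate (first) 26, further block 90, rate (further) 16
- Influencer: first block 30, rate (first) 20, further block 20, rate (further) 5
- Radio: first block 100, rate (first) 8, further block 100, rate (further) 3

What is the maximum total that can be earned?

Rank every tier by rate: Print/tier1 26 > Outdoor/tier1 24 > Influencer/tier1 20 > Print/tier2 16 > Radio/tier1 8 > Influencer/tier2 5 > Outdoor/tier2 4 > Radio/tier2 3.
Print tier1 at 26: fill all 70 ; 100 left.
Outdoor tier1 at 24: fill all 70 ; 30 left.
Fill Influencer tier1 block (30 at 20) ; 0 left.
Total = 26×70 + 24×70 + 20×30 = 4100.

4100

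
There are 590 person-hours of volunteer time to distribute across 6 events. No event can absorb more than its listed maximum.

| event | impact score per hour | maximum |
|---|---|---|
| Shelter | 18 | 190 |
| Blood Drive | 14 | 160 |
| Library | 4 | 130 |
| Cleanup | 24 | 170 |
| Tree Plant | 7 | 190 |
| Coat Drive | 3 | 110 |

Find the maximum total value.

10230

Highest impact score per hour first: Cleanup 24 > Shelter 18 > Blood Drive 14 > Tree Plant 7 > Library 4 > Coat Drive 3.
Cleanup takes 170 to reach its cap of 170 ; 420 left.
Give Shelter 190 to hit its cap of 190 ; 230 left.
Blood Drive: +160 to 160 (cap) ; 70 left.
Tree Plant: +70 (room for 190) → 70. Pool exhausted.
Total = 18×190 + 14×160 + 24×170 + 7×70 = 10230.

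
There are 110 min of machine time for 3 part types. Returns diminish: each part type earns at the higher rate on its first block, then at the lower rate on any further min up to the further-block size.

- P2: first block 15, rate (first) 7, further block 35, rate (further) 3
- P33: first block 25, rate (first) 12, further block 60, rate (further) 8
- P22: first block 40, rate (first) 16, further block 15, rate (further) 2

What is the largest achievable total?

Rank every tier by rate: P22/first 16 > P33/first 12 > P33/second 8 > P2/first 7 > P2/second 3 > P22/second 2.
Fill P22 first block (40 at 16) — 70 left.
P33/first (12): +25 — 45 left.
P33/second: +45 of 60 at 8; pool empty.
Total = 16×40 + 12×25 + 8×45 = 1300.

1300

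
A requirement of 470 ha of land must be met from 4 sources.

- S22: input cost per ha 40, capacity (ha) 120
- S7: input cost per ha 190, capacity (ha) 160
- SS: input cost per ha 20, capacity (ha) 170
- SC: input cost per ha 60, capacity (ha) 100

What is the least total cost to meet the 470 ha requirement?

Use sources in increasing cost order.
SS at 20: take all 170 ha — 300 still needed.
Take 120 from S22 at 40 — need 180 more.
Take 100 from SC at 60 — need 80 more.
S7 at 190: take 80 of its 160 — requirement met.
Cost = 170×20 + 120×40 + 100×60 + 80×190 = 29400.

29400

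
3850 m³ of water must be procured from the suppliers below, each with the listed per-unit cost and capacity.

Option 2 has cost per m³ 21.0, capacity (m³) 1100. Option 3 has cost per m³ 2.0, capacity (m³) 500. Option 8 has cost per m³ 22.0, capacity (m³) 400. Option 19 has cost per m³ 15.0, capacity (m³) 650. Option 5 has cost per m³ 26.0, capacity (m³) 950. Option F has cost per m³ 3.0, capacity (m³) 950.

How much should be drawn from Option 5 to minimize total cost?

Cheapest first:
Option 3 at 2.0: take all 500 m³ ; 3350 still needed.
Option F (3.0): use full 950 ; 2400 m³ to go.
Take 650 from Option 19 at 15.0 ; need 1750 more.
Take 1100 from Option 2 at 21.0 ; need 650 more.
Option 8 (22.0): use full 400 ; 250 m³ to go.
Option 5 at 26.0: take 250 of its 950 ; requirement met.

250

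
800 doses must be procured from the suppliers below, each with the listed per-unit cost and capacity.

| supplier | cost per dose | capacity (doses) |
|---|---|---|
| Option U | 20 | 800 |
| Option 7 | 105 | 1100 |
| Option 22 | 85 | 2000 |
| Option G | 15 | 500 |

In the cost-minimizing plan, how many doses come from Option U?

Use suppliers in increasing cost order.
Option G (15): use full 500 ; 300 doses to go.
Option U at 20: take 300 of its 800 ; requirement met.
Option 22, Option 7: unused.

300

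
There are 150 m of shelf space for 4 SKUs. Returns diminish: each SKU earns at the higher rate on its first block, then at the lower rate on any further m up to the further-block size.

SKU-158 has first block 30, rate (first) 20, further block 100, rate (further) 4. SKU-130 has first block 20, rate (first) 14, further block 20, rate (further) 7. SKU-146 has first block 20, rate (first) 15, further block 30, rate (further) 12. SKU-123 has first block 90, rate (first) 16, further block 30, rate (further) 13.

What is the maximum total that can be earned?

Order all 8 blocks by rate: SKU-158/first 20 > SKU-123/first 16 > SKU-146/first 15 > SKU-130/first 14 > SKU-123/second 13 > SKU-146/second 12 > SKU-130/second 7 > SKU-158/second 4.
SKU-158/first (20): +30 → 120 left.
Fill SKU-123 first block (90 at 16) → 30 left.
Fill SKU-146 first block (20 at 15) → 10 left.
SKU-130 first at 14: only 10 left, fill 10.
Total = 20×30 + 16×90 + 15×20 + 14×10 = 2480.

2480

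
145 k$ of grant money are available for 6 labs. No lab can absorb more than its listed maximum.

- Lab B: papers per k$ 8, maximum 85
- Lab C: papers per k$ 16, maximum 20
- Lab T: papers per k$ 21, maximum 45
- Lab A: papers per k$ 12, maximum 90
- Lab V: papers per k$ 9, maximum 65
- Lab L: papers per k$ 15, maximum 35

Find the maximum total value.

2330

Rank by papers per k$: Lab T 21 > Lab C 16 > Lab L 15 > Lab A 12 > Lab V 9 > Lab B 8.
Give Lab T 45 to hit its cap of 45 ; 100 left.
Lab C takes 20 to reach its cap of 20 ; 80 left.
Lab L: +35 to 35 (cap) ; 45 left.
Lab A has room for 90 but only 45 remain, so it gets 45.
Total = 16×20 + 21×45 + 12×45 + 15×35 = 2330.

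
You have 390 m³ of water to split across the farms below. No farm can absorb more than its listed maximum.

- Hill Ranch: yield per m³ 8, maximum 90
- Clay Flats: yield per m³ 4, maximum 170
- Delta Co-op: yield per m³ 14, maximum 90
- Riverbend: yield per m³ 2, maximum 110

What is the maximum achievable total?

2740

Highest yield per m³ first: Delta Co-op 14 > Hill Ranch 8 > Clay Flats 4 > Riverbend 2.
Give Delta Co-op 90 to hit its cap of 90 — 300 left.
Hill Ranch: +90 to 90 (cap) — 210 left.
Clay Flats takes 170 to reach its cap of 170 — 40 left.
Only 40 left; Riverbend takes them to reach 40.
Total = 8×90 + 4×170 + 14×90 + 2×40 = 2740.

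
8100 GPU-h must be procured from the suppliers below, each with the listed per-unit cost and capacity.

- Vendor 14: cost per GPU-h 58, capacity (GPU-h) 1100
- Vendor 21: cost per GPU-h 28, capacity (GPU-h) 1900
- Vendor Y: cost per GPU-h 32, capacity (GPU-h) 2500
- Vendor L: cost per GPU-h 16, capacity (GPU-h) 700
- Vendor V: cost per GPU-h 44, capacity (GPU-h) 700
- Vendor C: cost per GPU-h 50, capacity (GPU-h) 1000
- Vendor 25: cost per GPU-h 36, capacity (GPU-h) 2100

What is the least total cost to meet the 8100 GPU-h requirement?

260800

Fill from the cheapest supplier first.
Vendor L at 16: take all 700 GPU-h — 7400 still needed.
Take 1900 from Vendor 21 at 28 — need 5500 more.
Vendor Y (32): use full 2500 — 3000 GPU-h to go.
Vendor 25 (36): use full 2100 — 900 GPU-h to go.
Take 700 from Vendor V at 44 — need 200 more.
Vendor C (50): take the remaining 200 — done.
Vendor 14: unused.
Cost = 700×16 + 1900×28 + 2500×32 + 2100×36 + 700×44 + 200×50 = 260800.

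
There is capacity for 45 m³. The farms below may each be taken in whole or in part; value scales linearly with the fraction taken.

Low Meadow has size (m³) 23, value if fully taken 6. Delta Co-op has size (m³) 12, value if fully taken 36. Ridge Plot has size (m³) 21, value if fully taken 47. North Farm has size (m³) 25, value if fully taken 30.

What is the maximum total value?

Sort by value density: Delta Co-op 36/12≈3, Ridge Plot 47/21≈2.24, North Farm 30/25≈1.2, Low Meadow 6/23≈0.261.
All 12 m³ of Delta Co-op fit (value 36) → 33 remain.
All 21 m³ of Ridge Plot fit (value 47) → 12 remain.
12 m³ left: a 12/25 share of North Farm gives 30×12/25 = 14.4.
Total value = 97.4.

97.4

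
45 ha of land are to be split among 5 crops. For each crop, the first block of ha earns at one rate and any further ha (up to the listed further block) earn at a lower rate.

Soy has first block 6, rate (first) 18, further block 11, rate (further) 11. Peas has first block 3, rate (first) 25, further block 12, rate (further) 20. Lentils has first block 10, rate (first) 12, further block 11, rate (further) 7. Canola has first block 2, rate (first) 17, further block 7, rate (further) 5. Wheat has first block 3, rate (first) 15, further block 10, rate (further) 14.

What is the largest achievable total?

Order all 10 blocks by rate: Peas/T1 25 > Peas/T2 20 > Soy/T1 18 > Canola/T1 17 > Wheat/T1 15 > Wheat/T2 14 > Lentils/T1 12 > Soy/T2 11 > Lentils/T2 7 > Canola/T2 5.
Peas/T1 (25): +3 ; 42 left.
Peas/T2 (20): +12 ; 30 left.
Soy/T1 (18): +6 ; 24 left.
Canola/T1 (17): +2 ; 22 left.
Wheat/T1 (15): +3 ; 19 left.
Wheat T2 at 14: fill all 10 ; 9 left.
9 remain; put them into Lentils T1 at 12.
Total = 25×3 + 20×12 + 18×6 + 17×2 + 15×3 + 14×10 + 12×9 = 750.

750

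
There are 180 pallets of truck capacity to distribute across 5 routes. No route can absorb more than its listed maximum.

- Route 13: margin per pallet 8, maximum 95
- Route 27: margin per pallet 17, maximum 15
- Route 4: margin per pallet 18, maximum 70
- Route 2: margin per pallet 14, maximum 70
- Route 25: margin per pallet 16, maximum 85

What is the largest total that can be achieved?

3015

Highest margin per pallet first: Route 4 18 > Route 27 17 > Route 25 16 > Route 2 14 > Route 13 8.
Route 4 takes 70 to reach its cap of 70 → 110 left.
Give Route 27 15 to hit its cap of 15 → 95 left.
Give Route 25 85 to hit its cap of 85 → 10 left.
Route 2: +10 (room for 70) → 10. Pool exhausted.
Total = 17×15 + 18×70 + 14×10 + 16×85 = 3015.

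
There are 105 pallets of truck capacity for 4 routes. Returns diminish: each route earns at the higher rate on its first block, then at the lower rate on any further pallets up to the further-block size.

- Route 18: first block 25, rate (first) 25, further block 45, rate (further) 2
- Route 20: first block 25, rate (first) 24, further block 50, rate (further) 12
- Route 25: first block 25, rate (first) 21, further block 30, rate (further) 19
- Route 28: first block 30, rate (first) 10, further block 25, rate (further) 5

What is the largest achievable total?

Rank every tier by rate: Route 18/tier1 25 > Route 20/tier1 24 > Route 25/tier1 21 > Route 25/tier2 19 > Route 20/tier2 12 > Route 28/tier1 10 > Route 28/tier2 5 > Route 18/tier2 2.
Fill Route 18 tier1 block (25 at 25) — 80 left.
Fill Route 20 tier1 block (25 at 24) — 55 left.
Route 25/tier1 (21): +25 — 30 left.
Route 25 tier2 at 19: fill all 30 — 0 left.
Total = 25×25 + 24×25 + 21×25 + 19×30 = 2320.

2320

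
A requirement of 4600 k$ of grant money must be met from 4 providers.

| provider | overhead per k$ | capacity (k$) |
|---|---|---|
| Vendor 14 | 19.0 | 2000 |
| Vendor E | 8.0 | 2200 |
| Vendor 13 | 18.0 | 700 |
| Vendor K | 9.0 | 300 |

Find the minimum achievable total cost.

Use providers in increasing cost order.
Vendor E at 8.0: take all 2200 k$ → 2400 still needed.
Vendor K at 9.0: take all 300 k$ → 2100 still needed.
Vendor 13 (18.0): use full 700 → 1400 k$ to go.
Take 1400 from Vendor 14 at 19.0 to finish.
Cost = 2200×8.0 + 300×9.0 + 700×18.0 + 1400×19.0 = 59500.

59500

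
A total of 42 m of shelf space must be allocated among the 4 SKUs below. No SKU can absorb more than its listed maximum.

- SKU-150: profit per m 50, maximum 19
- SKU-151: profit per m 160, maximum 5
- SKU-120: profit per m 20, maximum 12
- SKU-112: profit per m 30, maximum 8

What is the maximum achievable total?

2190

Order the SKUs by profit per m: SKU-151 160 > SKU-150 50 > SKU-112 30 > SKU-120 20.
Give SKU-151 5 to hit its cap of 5 ; 37 left.
SKU-150 takes 19 to reach its cap of 19 ; 18 left.
Give SKU-112 8 to hit its cap of 8 ; 10 left.
Only 10 left; SKU-120 takes them to reach 10.
Total = 50×19 + 160×5 + 20×10 + 30×8 = 2190.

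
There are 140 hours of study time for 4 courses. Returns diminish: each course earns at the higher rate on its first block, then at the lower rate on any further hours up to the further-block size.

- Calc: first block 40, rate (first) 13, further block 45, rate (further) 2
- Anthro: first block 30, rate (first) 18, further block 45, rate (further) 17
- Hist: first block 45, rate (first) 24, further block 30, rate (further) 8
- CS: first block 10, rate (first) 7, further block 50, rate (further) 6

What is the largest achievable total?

2645

Treat each block as its own option and order by rate: Hist/tier1 24 > Anthro/tier1 18 > Anthro/tier2 17 > Calc/tier1 13 > Hist/tier2 8 > CS/tier1 7 > CS/tier2 6 > Calc/tier2 2.
Fill Hist tier1 block (45 at 24) — 95 left.
Anthro tier1 at 18: fill all 30 — 65 left.
Anthro/tier2 (17): +45 — 20 left.
Calc tier1 at 13: only 20 left, fill 20.
Total = 24×45 + 18×30 + 17×45 + 13×20 = 2645.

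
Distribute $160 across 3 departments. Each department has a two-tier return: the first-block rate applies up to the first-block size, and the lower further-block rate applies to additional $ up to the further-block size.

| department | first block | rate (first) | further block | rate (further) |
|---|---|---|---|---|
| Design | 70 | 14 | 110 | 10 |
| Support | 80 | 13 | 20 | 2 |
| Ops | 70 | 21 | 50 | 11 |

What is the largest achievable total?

2710

Rank every tier by rate: Ops/T1 21 > Design/T1 14 > Support/T1 13 > Ops/T2 11 > Design/T2 10 > Support/T2 2.
Fill Ops T1 block (70 at 21) ; 90 left.
Design/T1 (14): +70 ; 20 left.
20 remain; put them into Support T1 at 13.
Total = 21×70 + 14×70 + 13×20 = 2710.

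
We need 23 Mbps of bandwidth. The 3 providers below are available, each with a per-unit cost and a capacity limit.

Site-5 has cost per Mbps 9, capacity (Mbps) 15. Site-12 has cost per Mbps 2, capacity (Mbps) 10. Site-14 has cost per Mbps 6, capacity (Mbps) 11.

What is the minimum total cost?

104

Use providers in increasing cost order.
Take 10 from Site-12 at 2 → need 13 more.
Take 11 from Site-14 at 6 → need 2 more.
Take 2 from Site-5 at 9 to finish.
Cost = 10×2 + 11×6 + 2×9 = 104.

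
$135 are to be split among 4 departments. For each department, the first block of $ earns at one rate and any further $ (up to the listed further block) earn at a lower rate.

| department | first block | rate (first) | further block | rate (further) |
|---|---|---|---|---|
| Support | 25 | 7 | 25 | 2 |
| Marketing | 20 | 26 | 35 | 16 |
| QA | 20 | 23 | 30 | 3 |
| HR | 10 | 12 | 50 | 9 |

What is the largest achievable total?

2110

Order all 8 blocks by rate: Marketing/first 26 > QA/first 23 > Marketing/second 16 > HR/first 12 > HR/second 9 > Support/first 7 > QA/second 3 > Support/second 2.
Fill Marketing first block (20 at 26) → 115 left.
QA/first (23): +20 → 95 left.
Marketing second at 16: fill all 35 → 60 left.
HR first at 12: fill all 10 → 50 left.
HR/second (9): +50 → 0 left.
Total = 26×20 + 23×20 + 16×35 + 12×10 + 9×50 = 2110.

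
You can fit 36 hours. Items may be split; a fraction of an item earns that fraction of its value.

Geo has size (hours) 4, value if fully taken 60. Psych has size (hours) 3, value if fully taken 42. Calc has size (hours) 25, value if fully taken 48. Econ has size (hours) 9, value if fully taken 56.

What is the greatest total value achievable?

196.4

Sort by value density: Geo 60/4≈15, Psych 42/3≈14, Econ 56/9≈6.22, Calc 48/25≈1.92.
Geo: take in full, 4 hours for value 60 — 32 left.
All 3 hours of Psych fit (value 42) — 29 remain.
Take all of Econ (9 hours, value 56) — 20 hours left.
Fill the last 20 hours with part of Calc: 20/25 of it earns 38.4.
Total value = 196.4.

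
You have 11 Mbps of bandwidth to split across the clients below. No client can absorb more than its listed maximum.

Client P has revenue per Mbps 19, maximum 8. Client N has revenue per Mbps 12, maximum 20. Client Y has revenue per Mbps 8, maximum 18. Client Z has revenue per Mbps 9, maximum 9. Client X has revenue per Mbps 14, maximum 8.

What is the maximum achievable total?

Rank by revenue per Mbps: Client P 19 > Client X 14 > Client N 12 > Client Z 9 > Client Y 8.
Give Client P 8 to hit its cap of 8 ; 3 left.
Client X: +3 (room for 8) → 3. Pool exhausted.
Total = 19×8 + 14×3 = 194.

194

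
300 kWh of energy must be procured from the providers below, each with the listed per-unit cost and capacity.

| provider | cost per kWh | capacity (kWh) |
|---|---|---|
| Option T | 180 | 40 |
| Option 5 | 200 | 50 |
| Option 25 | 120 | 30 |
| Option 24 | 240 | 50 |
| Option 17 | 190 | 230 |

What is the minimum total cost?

54500

Use providers in increasing cost order.
Option 25 (120): use full 30 ; 270 kWh to go.
Option T at 180: take all 40 kWh ; 230 still needed.
Option 17 at 190: take all 230 kWh ; 0 still needed.
Option 5, Option 24: unused.
Cost = 30×120 + 40×180 + 230×190 = 54500.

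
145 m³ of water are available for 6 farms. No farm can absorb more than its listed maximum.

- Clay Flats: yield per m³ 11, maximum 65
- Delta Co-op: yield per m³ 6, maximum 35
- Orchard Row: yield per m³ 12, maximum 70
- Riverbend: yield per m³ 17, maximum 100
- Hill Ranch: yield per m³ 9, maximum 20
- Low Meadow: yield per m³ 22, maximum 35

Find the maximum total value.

2590

Order the farms by yield per m³: Low Meadow 22 > Riverbend 17 > Orchard Row 12 > Clay Flats 11 > Hill Ranch 9 > Delta Co-op 6.
Low Meadow: +35 to 35 (cap) ; 110 left.
Riverbend: +100 to 100 (cap) ; 10 left.
Orchard Row: +10 (room for 70) → 10. Pool exhausted.
Total = 12×10 + 17×100 + 22×35 = 2590.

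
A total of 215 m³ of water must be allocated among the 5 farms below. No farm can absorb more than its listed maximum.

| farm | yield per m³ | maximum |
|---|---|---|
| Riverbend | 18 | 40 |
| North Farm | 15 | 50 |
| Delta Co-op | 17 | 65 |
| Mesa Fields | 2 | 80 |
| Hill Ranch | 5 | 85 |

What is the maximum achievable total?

2875

Rank by yield per m³: Riverbend 18 > Delta Co-op 17 > North Farm 15 > Hill Ranch 5 > Mesa Fields 2.
Riverbend: +40 to 40 (cap) — 175 left.
Give Delta Co-op 65 to hit its cap of 65 — 110 left.
North Farm: +50 to 50 (cap) — 60 left.
Only 60 left; Hill Ranch takes them to reach 60.
Total = 18×40 + 15×50 + 17×65 + 5×60 = 2875.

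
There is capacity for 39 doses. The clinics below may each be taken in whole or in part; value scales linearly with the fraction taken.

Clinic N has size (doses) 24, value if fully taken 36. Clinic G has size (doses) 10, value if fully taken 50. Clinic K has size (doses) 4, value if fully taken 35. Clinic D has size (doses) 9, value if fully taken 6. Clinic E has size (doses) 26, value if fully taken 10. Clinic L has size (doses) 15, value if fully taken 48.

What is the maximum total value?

Best value per unit of size first: Clinic K 35/4≈8.75, Clinic G 50/10≈5, Clinic L 48/15≈3.2, Clinic N 36/24≈1.5, Clinic D 6/9≈0.667, Clinic E 10/26≈0.385.
All 4 doses of Clinic K fit (value 35) → 35 remain.
Clinic G: take in full, 10 doses for value 50 → 25 left.
All 15 doses of Clinic L fit (value 48) → 10 remain.
Only 10 doses remain; take 10/24 of Clinic N for value 36×10/24 = 15.
Total value = 148.

148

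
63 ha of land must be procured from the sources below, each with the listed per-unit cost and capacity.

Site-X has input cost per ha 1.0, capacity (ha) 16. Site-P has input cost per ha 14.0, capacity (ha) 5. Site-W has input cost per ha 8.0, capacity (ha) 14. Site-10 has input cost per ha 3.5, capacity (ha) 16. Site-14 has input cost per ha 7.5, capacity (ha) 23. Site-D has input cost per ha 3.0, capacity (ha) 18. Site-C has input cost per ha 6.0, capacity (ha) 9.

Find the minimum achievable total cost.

210

Fill from the cheapest source first.
Site-X at 1.0: take all 16 ha → 47 still needed.
Site-D at 3.0: take all 18 ha → 29 still needed.
Take 16 from Site-10 at 3.5 → need 13 more.
Site-C at 6.0: take all 9 ha → 4 still needed.
Site-14 (7.5): take the remaining 4 → done.
Site-W, Site-P: unused.
Cost = 16×1.0 + 18×3.0 + 16×3.5 + 9×6.0 + 4×7.5 = 210.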